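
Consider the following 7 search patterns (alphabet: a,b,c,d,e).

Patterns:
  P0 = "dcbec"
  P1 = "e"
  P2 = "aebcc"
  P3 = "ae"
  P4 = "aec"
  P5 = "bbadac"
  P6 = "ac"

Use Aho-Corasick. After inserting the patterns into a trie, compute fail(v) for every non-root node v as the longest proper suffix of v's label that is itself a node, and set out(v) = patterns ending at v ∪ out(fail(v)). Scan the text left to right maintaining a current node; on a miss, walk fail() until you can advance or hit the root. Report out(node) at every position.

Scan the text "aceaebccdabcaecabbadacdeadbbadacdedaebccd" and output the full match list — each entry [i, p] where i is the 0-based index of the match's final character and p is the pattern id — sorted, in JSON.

Construct AC machine:
Trie nodes:
  n0 'ε': a→7 b→13 d→1 e→6
  n1 'd': c→2
  n2 'dc': b→3
  n3 'dcb': e→4
  n4 'dcbe': c→5
  n5 'dcbec': ·  ←P0
  n6 'e': ·  ←P1
  n7 'a': c→19 e→8
  n8 'ae': b→9 c→12  ←P3
  n9 'aeb': c→10
  n10 'aebc': c→11
  n11 'aebcc': ·  ←P2
  n12 'aec': ·  ←P4
  n13 'b': b→14
  n14 'bb': a→15
  n15 'bba': d→16
  n16 'bbad': a→17
  n17 'bbada': c→18
  n18 'bbadac': ·  ←P5
  n19 'ac': ·  ←P6

BFS fail/out derivation:
  fail(1) 'd': from fail(0)=0 chase 'd': 0 ⇒ 0;  out=∅∪out(0)=∅
  fail(6) 'e': from fail(0)=0 chase 'e': 0 ⇒ 0;  out={1}∪out(0)={1}
  fail(7) 'a': from fail(0)=0 chase 'a': 0 ⇒ 0;  out=∅∪out(0)=∅
  fail(13) 'b': from fail(0)=0 chase 'b': 0 ⇒ 0;  out=∅∪out(0)=∅
  fail(2) 'dc': from fail(1)=0 chase 'c': 0 ⇒ 0;  out=∅∪out(0)=∅
  fail(8) 'ae': from fail(7)=0 chase 'e': 0 ⇒ 6;  out={3}∪out(6)={1,3}
  fail(14) 'bb': from fail(13)=0 chase 'b': 0 ⇒ 13;  out=∅∪out(13)=∅
  fail(19) 'ac': from fail(7)=0 chase 'c': 0 ⇒ 0;  out={6}∪out(0)={6}
  fail(3) 'dcb': from fail(2)=0 chase 'b': 0 ⇒ 13;  out=∅∪out(13)=∅
  fail(9) 'aeb': from fail(8)=6 chase 'b': 6→0 ⇒ 13;  out=∅∪out(13)=∅
  fail(12) 'aec': from fail(8)=6 chase 'c': 6→0 ⇒ 0;  out={4}∪out(0)={4}
  fail(15) 'bba': from fail(14)=13 chase 'a': 13→0 ⇒ 7;  out=∅∪out(7)=∅
  fail(4) 'dcbe': from fail(3)=13 chase 'e': 13→0 ⇒ 6;  out=∅∪out(6)={1}
  fail(10) 'aebc': from fail(9)=13 chase 'c': 13→0 ⇒ 0;  out=∅∪out(0)=∅
  fail(16) 'bbad': from fail(15)=7 chase 'd': 7→0 ⇒ 1;  out=∅∪out(1)=∅
  fail(5) 'dcbec': from fail(4)=6 chase 'c': 6→0 ⇒ 0;  out={0}∪out(0)={0}
  fail(11) 'aebcc': from fail(10)=0 chase 'c': 0 ⇒ 0;  out={2}∪out(0)={2}
  fail(17) 'bbada': from fail(16)=1 chase 'a': 1→0 ⇒ 7;  out=∅∪out(7)=∅
  fail(18) 'bbadac': from fail(17)=7 chase 'c': 7 ⇒ 19;  out={5}∪out(19)={5,6}

Run:
pos 0 'a': at 7
pos 1 'c': at 19  emit P6@[0:1]
pos 2 'e': at 6 (via fail)  emit P1@[2:2]
pos 3 'a': at 7 (via fail)
pos 4 'e': at 8  emit P1@[4:4],P3@[3:4]
pos 5 'b': at 9
pos 6 'c': at 10
pos 7 'c': at 11  emit P2@[3:7]
pos 8 'd': at 1 (via fail)
pos 9 'a': at 7 (via fail)
pos 10 'b': at 13 (via fail)
pos 11 'c': at 0 (via fail)
pos 12 'a': at 7
pos 13 'e': at 8  emit P1@[13:13],P3@[12:13]
pos 14 'c': at 12  emit P4@[12:14]
pos 15 'a': at 7 (via fail)
pos 16 'b': at 13 (via fail)
pos 17 'b': at 14
pos 18 'a': at 15
pos 19 'd': at 16
pos 20 'a': at 17
pos 21 'c': at 18  emit P5@[16:21],P6@[20:21]
pos 22 'd': at 1 (via fail)
pos 23 'e': at 6 (via fail)  emit P1@[23:23]
pos 24 'a': at 7 (via fail)
pos 25 'd': at 1 (via fail)
pos 26 'b': at 13 (via fail)
pos 27 'b': at 14
pos 28 'a': at 15
pos 29 'd': at 16
pos 30 'a': at 17
pos 31 'c': at 18  emit P5@[26:31],P6@[30:31]
pos 32 'd': at 1 (via fail)
pos 33 'e': at 6 (via fail)  emit P1@[33:33]
pos 34 'd': at 1 (via fail)
pos 35 'a': at 7 (via fail)
pos 36 'e': at 8  emit P1@[36:36],P3@[35:36]
pos 37 'b': at 9
pos 38 'c': at 10
pos 39 'c': at 11  emit P2@[35:39]
pos 40 'd': at 1 (via fail)

All matches (sorted): [[1,6],[2,1],[4,1],[4,3],[7,2],[13,1],[13,3],[14,4],[21,5],[21,6],[23,1],[31,5],[31,6],[33,1],[36,1],[36,3],[39,2]]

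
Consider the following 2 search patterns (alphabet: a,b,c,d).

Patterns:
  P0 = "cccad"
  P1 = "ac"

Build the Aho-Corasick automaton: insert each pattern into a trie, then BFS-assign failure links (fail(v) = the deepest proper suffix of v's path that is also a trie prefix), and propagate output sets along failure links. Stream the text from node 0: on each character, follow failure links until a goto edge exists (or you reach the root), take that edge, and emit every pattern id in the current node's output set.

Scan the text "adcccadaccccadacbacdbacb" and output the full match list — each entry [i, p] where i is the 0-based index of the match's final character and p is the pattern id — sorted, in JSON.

Build automaton:
Trie nodes:
  n0 'ε': a→6 c→1
  n1 'c': c→2
  n2 'cc': c→3
  n3 'ccc': a→4
  n4 'ccca': d→5
  n5 'cccad': ·  [P0 ends]
  n6 'a': c→7
  n7 'ac': ·  [P1 ends]

Failure links (BFS by depth):
  n1('c'): parent n0 fail=0; on 'c' 0 → fail=0;  out ∅∪∅=∅
  n6('a'): parent n0 fail=0; on 'a' 0 → fail=0;  out ∅∪∅=∅
  n2('cc'): parent n1 fail=0; on 'c' 0 → fail=1;  out ∅∪∅=∅
  n7('ac'): parent n6 fail=0; on 'c' 0 → fail=1;  out {1}∪∅={1}
  n3('ccc'): parent n2 fail=1; on 'c' 1 → fail=2;  out ∅∪∅=∅
  n4('ccca'): parent n3 fail=2; on 'a' 2→1→0 → fail=6;  out ∅∪∅=∅
  n5('cccad'): parent n4 fail=6; on 'd' 6→0 → fail=0;  out {0}∪∅={0}

Text stream:
pos 0 'a': at 6
pos 1 'd': at 0 ·f
pos 2 'c': at 1
pos 3 'c': at 2
pos 4 'c': at 3
pos 5 'a': at 4
pos 6 'd': at 5  emit P0@[2:6]
pos 7 'a': at 6 ·f
pos 8 'c': at 7  emit P1@[7:8]
pos 9 'c': at 2 ·f
pos 10 'c': at 3
pos 11 'c': at 3 ·f
pos 12 'a': at 4
pos 13 'd': at 5  emit P0@[9:13]
pos 14 'a': at 6 ·f
pos 15 'c': at 7  emit P1@[14:15]
pos 16 'b': at 0 ·f
pos 17 'a': at 6
pos 18 'c': at 7  emit P1@[17:18]
pos 19 'd': at 0 ·f
pos 20 'b': at 0
pos 21 'a': at 6
pos 22 'c': at 7  emit P1@[21:22]
pos 23 'b': at 0 ·f

Matches: [[6,0],[8,1],[13,0],[15,1],[18,1],[22,1]]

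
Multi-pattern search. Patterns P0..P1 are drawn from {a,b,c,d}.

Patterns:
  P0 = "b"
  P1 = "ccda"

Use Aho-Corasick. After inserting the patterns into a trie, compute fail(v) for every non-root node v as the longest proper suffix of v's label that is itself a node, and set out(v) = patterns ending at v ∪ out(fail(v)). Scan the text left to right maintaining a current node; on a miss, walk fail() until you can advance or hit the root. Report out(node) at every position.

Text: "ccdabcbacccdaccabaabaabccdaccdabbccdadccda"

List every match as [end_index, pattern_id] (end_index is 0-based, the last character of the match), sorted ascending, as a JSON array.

Build:
Trie nodes:
  n0 'ε': b→1 c→2
  n1 'b': ·  [P0 ends]
  n2 'c': c→3
  n3 'cc': d→4
  n4 'ccd': a→5
  n5 'ccda': ·  [P1 ends]

BFS fail/out derivation:
  fail(1) 'b': from fail(0)=0 chase 'b': 0 ⇒ 0;  out={0}∪out(0)={0}
  fail(2) 'c': from fail(0)=0 chase 'c': 0 ⇒ 0;  out=∅∪out(0)=∅
  fail(3) 'cc': from fail(2)=0 chase 'c': 0 ⇒ 2;  out=∅∪out(2)=∅
  fail(4) 'ccd': from fail(3)=2 chase 'd': 2→0 ⇒ 0;  out=∅∪out(0)=∅
  fail(5) 'ccda': from fail(4)=0 chase 'a': 0 ⇒ 0;  out={1}∪out(0)={1}

Run:
[0] read 'c'  n0⇒n2
[1] read 'c'  n2⇒n3
[2] read 'd'  n3⇒n4
[3] read 'a'  n4⇒n5  ** P1@[0:3]
[4] read 'b'  n5⇒n1 ·f  ** P0@[4:4]
[5] read 'c'  n1⇒n2 ·f
[6] read 'b'  n2⇒n1 ·f  ** P0@[6:6]
[7] read 'a'  n1⇒n0 ·f
[8] read 'c'  n0⇒n2
[9] read 'c'  n2⇒n3
[10] read 'c'  n3⇒n3 ·f
[11] read 'd'  n3⇒n4
[12] read 'a'  n4⇒n5  ** P1@[9:12]
[13] read 'c'  n5⇒n2 ·f
[14] read 'c'  n2⇒n3
[15] read 'a'  n3⇒n0 ·f
[16] read 'b'  n0⇒n1  ** P0@[16:16]
[17] read 'a'  n1⇒n0 ·f
[18] read 'a'  n0⇒n0
[19] read 'b'  n0⇒n1  ** P0@[19:19]
[20] read 'a'  n1⇒n0 ·f
[21] read 'a'  n0⇒n0
[22] read 'b'  n0⇒n1  ** P0@[22:22]
[23] read 'c'  n1⇒n2 ·f
[24] read 'c'  n2⇒n3
[25] read 'd'  n3⇒n4
[26] read 'a'  n4⇒n5  ** P1@[23:26]
[27] read 'c'  n5⇒n2 ·f
[28] read 'c'  n2⇒n3
[29] read 'd'  n3⇒n4
[30] read 'a'  n4⇒n5  ** P1@[27:30]
[31] read 'b'  n5⇒n1 ·f  ** P0@[31:31]
[32] read 'b'  n1⇒n1 ·f  ** P0@[32:32]
[33] read 'c'  n1⇒n2 ·f
[34] read 'c'  n2⇒n3
[35] read 'd'  n3⇒n4
[36] read 'a'  n4⇒n5  ** P1@[33:36]
[37] read 'd'  n5⇒n0 ·f
[38] read 'c'  n0⇒n2
[39] read 'c'  n2⇒n3
[40] read 'd'  n3⇒n4
[41] read 'a'  n4⇒n5  ** P1@[38:41]

All matches (sorted): [[3,1],[4,0],[6,0],[12,1],[16,0],[19,0],[22,0],[26,1],[30,1],[31,0],[32,0],[36,1],[41,1]]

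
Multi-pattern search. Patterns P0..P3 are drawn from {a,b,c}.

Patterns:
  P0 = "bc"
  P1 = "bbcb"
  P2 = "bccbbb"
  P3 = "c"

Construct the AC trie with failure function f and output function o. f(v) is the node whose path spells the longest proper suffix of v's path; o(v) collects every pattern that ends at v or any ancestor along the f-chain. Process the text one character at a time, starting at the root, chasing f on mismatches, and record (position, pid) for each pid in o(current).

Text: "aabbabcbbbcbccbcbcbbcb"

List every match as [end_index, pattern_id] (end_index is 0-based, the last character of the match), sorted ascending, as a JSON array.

Construct AC machine:
Trie (insert patterns):
  n0 'ε': b→1 c→10
  n1 'b': b→3 c→2
  n2 'bc': c→6  ←P0
  n3 'bb': c→4
  n4 'bbc': b→5
  n5 'bbcb': ·  ←P1
  n6 'bcc': b→7
  n7 'bccb': b→8
  n8 'bccbb': b→9
  n9 'bccbbb': ·  ←P2
  n10 'c': ·  ←P3

BFS fail/out derivation:
  fail(1) 'b': from fail(0)=0 chase 'b': 0 ⇒ 0;  out=∅∪out(0)=∅
  fail(10) 'c': from fail(0)=0 chase 'c': 0 ⇒ 0;  out={3}∪out(0)={3}
  fail(2) 'bc': from fail(1)=0 chase 'c': 0 ⇒ 10;  out={0}∪out(10)={0,3}
  fail(3) 'bb': from fail(1)=0 chase 'b': 0 ⇒ 1;  out=∅∪out(1)=∅
  fail(4) 'bbc': from fail(3)=1 chase 'c': 1 ⇒ 2;  out=∅∪out(2)={0,3}
  fail(6) 'bcc': from fail(2)=10 chase 'c': 10→0 ⇒ 10;  out=∅∪out(10)={3}
  fail(5) 'bbcb': from fail(4)=2 chase 'b': 2→10→0 ⇒ 1;  out={1}∪out(1)={1}
  fail(7) 'bccb': from fail(6)=10 chase 'b': 10→0 ⇒ 1;  out=∅∪out(1)=∅
  fail(8) 'bccbb': from fail(7)=1 chase 'b': 1 ⇒ 3;  out=∅∪out(3)=∅
  fail(9) 'bccbbb': from fail(8)=3 chase 'b': 3→1 ⇒ 3;  out={2}∪out(3)={2}

Run:
[0] read 'a'  n0⇒n0
[1] read 'a'  n0⇒n0
[2] read 'b'  n0⇒n1
[3] read 'b'  n1⇒n3
[4] read 'a'  n3⇒n0 ·f
[5] read 'b'  n0⇒n1
[6] read 'c'  n1⇒n2  → match P0@[5:6],P3@[6:6]
[7] read 'b'  n2⇒n1 ·f
[8] read 'b'  n1⇒n3
[9] read 'b'  n3⇒n3 ·f
[10] read 'c'  n3⇒n4  → match P0@[9:10],P3@[10:10]
[11] read 'b'  n4⇒n5  → match P1@[8:11]
[12] read 'c'  n5⇒n2 ·f  → match P0@[11:12],P3@[12:12]
[13] read 'c'  n2⇒n6  → match P3@[13:13]
[14] read 'b'  n6⇒n7
[15] read 'c'  n7⇒n2 ·f  → match P0@[14:15],P3@[15:15]
[16] read 'b'  n2⇒n1 ·f
[17] read 'c'  n1⇒n2  → match P0@[16:17],P3@[17:17]
[18] read 'b'  n2⇒n1 ·f
[19] read 'b'  n1⇒n3
[20] read 'c'  n3⇒n4  → match P0@[19:20],P3@[20:20]
[21] read 'b'  n4⇒n5  → match P1@[18:21]

Result: [[6,0],[6,3],[10,0],[10,3],[11,1],[12,0],[12,3],[13,3],[15,0],[15,3],[17,0],[17,3],[20,0],[20,3],[21,1]]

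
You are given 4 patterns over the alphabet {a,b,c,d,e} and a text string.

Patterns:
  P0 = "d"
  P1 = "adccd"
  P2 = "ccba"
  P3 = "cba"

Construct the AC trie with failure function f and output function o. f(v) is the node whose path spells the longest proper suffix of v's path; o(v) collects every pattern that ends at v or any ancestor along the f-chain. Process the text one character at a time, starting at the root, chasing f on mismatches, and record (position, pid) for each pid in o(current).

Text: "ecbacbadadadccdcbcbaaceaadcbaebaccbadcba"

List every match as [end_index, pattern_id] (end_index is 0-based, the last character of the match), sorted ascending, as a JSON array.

Build:
Trie nodes:
  n0 'ε': a→2 c→7 d→1
  n1 'd': ·  ←P0
  n2 'a': d→3
  n3 'ad': c→4
  n4 'adc': c→5
  n5 'adcc': d→6
  n6 'adccd': ·  ←P1
  n7 'c': b→11 c→8
  n8 'cc': b→9
  n9 'ccb': a→10
  n10 'ccba': ·  ←P2
  n11 'cb': a→12
  n12 'cba': ·  ←P3

BFS fail/out derivation:
  n1('d'): parent n0 fail=0; on 'd' 0 → fail=0;  out {0}∪∅={0}
  n2('a'): parent n0 fail=0; on 'a' 0 → fail=0;  out ∅∪∅=∅
  n7('c'): parent n0 fail=0; on 'c' 0 → fail=0;  out ∅∪∅=∅
  n3('ad'): parent n2 fail=0; on 'd' 0 → fail=1;  out ∅∪{0}={0}
  n8('cc'): parent n7 fail=0; on 'c' 0 → fail=7;  out ∅∪∅=∅
  n11('cb'): parent n7 fail=0; on 'b' 0 → fail=0;  out ∅∪∅=∅
  n4('adc'): parent n3 fail=1; on 'c' 1→0 → fail=7;  out ∅∪∅=∅
  n9('ccb'): parent n8 fail=7; on 'b' 7 → fail=11;  out ∅∪∅=∅
  n12('cba'): parent n11 fail=0; on 'a' 0 → fail=2;  out {3}∪∅={3}
  n5('adcc'): parent n4 fail=7; on 'c' 7 → fail=8;  out ∅∪∅=∅
  n10('ccba'): parent n9 fail=11; on 'a' 11 → fail=12;  out {2}∪{3}={2,3}
  n6('adccd'): parent n5 fail=8; on 'd' 8→7→0 → fail=1;  out {1}∪{0}={0,1}

Run:
[0] read 'e'  n0⇒n0
[1] read 'c'  n0⇒n7
[2] read 'b'  n7⇒n11
[3] read 'a'  n11⇒n12  emit P3@[1:3]
[4] read 'c'  n12⇒n7 (via fail)
[5] read 'b'  n7⇒n11
[6] read 'a'  n11⇒n12  emit P3@[4:6]
[7] read 'd'  n12⇒n3 (via fail)  emit P0@[7:7]
[8] read 'a'  n3⇒n2 (via fail)
[9] read 'd'  n2⇒n3  emit P0@[9:9]
[10] read 'a'  n3⇒n2 (via fail)
[11] read 'd'  n2⇒n3  emit P0@[11:11]
[12] read 'c'  n3⇒n4
[13] read 'c'  n4⇒n5
[14] read 'd'  n5⇒n6  emit P0@[14:14],P1@[10:14]
[15] read 'c'  n6⇒n7 (via fail)
[16] read 'b'  n7⇒n11
[17] read 'c'  n11⇒n7 (via fail)
[18] read 'b'  n7⇒n11
[19] read 'a'  n11⇒n12  emit P3@[17:19]
[20] read 'a'  n12⇒n2 (via fail)
[21] read 'c'  n2⇒n7 (via fail)
[22] read 'e'  n7⇒n0 (via fail)
[23] read 'a'  n0⇒n2
[24] read 'a'  n2⇒n2 (via fail)
[25] read 'd'  n2⇒n3  emit P0@[25:25]
[26] read 'c'  n3⇒n4
[27] read 'b'  n4⇒n11 (via fail)
[28] read 'a'  n11⇒n12  emit P3@[26:28]
[29] read 'e'  n12⇒n0 (via fail)
[30] read 'b'  n0⇒n0
[31] read 'a'  n0⇒n2
[32] read 'c'  n2⇒n7 (via fail)
[33] read 'c'  n7⇒n8
[34] read 'b'  n8⇒n9
[35] read 'a'  n9⇒n10  emit P2@[32:35],P3@[33:35]
[36] read 'd'  n10⇒n3 (via fail)  emit P0@[36:36]
[37] read 'c'  n3⇒n4
[38] read 'b'  n4⇒n11 (via fail)
[39] read 'a'  n11⇒n12  emit P3@[37:39]

Matches: [[3,3],[6,3],[7,0],[9,0],[11,0],[14,0],[14,1],[19,3],[25,0],[28,3],[35,2],[35,3],[36,0],[39,3]]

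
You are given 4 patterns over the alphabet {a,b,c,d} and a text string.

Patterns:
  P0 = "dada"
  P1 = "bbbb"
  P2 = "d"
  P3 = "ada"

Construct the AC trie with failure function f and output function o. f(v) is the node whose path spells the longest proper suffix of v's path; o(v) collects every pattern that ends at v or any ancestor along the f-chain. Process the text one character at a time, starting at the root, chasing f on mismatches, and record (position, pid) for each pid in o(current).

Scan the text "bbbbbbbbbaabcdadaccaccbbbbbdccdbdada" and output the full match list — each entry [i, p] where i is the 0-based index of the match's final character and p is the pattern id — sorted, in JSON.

Construct AC machine:
Trie nodes:
  n0 'ε': a→9 b→5 d→1
  n1 'd': a→2  ←P2
  n2 'da': d→3
  n3 'dad': a→4
  n4 'dada': ·  ←P0
  n5 'b': b→6
  n6 'bb': b→7
  n7 'bbb': b→8
  n8 'bbbb': ·  ←P1
  n9 'a': d→10
  n10 'ad': a→11
  n11 'ada': ·  ←P3

BFS fail/out derivation:
  fail(1) 'd': from fail(0)=0 chase 'd': 0 ⇒ 0;  out={2}∪out(0)={2}
  fail(5) 'b': from fail(0)=0 chase 'b': 0 ⇒ 0;  out=∅∪out(0)=∅
  fail(9) 'a': from fail(0)=0 chase 'a': 0 ⇒ 0;  out=∅∪out(0)=∅
  fail(2) 'da': from fail(1)=0 chase 'a': 0 ⇒ 9;  out=∅∪out(9)=∅
  fail(6) 'bb': from fail(5)=0 chase 'b': 0 ⇒ 5;  out=∅∪out(5)=∅
  fail(10) 'ad': from fail(9)=0 chase 'd': 0 ⇒ 1;  out=∅∪out(1)={2}
  fail(3) 'dad': from fail(2)=9 chase 'd': 9 ⇒ 10;  out=∅∪out(10)={2}
  fail(7) 'bbb': from fail(6)=5 chase 'b': 5 ⇒ 6;  out=∅∪out(6)=∅
  fail(11) 'ada': from fail(10)=1 chase 'a': 1 ⇒ 2;  out={3}∪out(2)={3}
  fail(4) 'dada': from fail(3)=10 chase 'a': 10 ⇒ 11;  out={0}∪out(11)={0,3}
  fail(8) 'bbbb': from fail(7)=6 chase 'b': 6 ⇒ 7;  out={1}∪out(7)={1}

Text stream:
i=0 'b': node 0→5
i=1 'b': node 5→6
i=2 'b': node 6→7
i=3 'b': node 7→8  → match P1@[0:3]
i=4 'b': node 8→8 ·f  → match P1@[1:4]
i=5 'b': node 8→8 ·f  → match P1@[2:5]
i=6 'b': node 8→8 ·f  → match P1@[3:6]
i=7 'b': node 8→8 ·f  → match P1@[4:7]
i=8 'b': node 8→8 ·f  → match P1@[5:8]
i=9 'a': node 8→9 ·f
i=10 'a': node 9→9 ·f
i=11 'b': node 9→5 ·f
i=12 'c': node 5→0 ·f
i=13 'd': node 0→1  → match P2@[13:13]
i=14 'a': node 1→2
i=15 'd': node 2→3  → match P2@[15:15]
i=16 'a': node 3→4  → match P0@[13:16],P3@[14:16]
i=17 'c': node 4→0 ·f
i=18 'c': node 0→0
i=19 'a': node 0→9
i=20 'c': node 9→0 ·f
i=21 'c': node 0→0
i=22 'b': node 0→5
i=23 'b': node 5→6
i=24 'b': node 6→7
i=25 'b': node 7→8  → match P1@[22:25]
i=26 'b': node 8→8 ·f  → match P1@[23:26]
i=27 'd': node 8→1 ·f  → match P2@[27:27]
i=28 'c': node 1→0 ·f
i=29 'c': node 0→0
i=30 'd': node 0→1  → match P2@[30:30]
i=31 'b': node 1→5 ·f
i=32 'd': node 5→1 ·f  → match P2@[32:32]
i=33 'a': node 1→2
i=34 'd': node 2→3  → match P2@[34:34]
i=35 'a': node 3→4  → match P0@[32:35],P3@[33:35]

Matches: [[3,1],[4,1],[5,1],[6,1],[7,1],[8,1],[13,2],[15,2],[16,0],[16,3],[25,1],[26,1],[27,2],[30,2],[32,2],[34,2],[35,0],[35,3]]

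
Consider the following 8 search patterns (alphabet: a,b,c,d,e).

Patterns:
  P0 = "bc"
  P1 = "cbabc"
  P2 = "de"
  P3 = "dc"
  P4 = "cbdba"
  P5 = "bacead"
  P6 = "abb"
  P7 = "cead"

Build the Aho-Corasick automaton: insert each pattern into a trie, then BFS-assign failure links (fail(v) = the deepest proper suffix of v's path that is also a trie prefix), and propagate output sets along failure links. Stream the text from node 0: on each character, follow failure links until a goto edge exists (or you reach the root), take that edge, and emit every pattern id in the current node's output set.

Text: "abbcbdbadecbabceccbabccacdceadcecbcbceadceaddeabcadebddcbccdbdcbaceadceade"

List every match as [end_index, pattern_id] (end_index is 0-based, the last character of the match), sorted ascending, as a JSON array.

Construct AC machine:
Trie (insert patterns):
  0='ε' goto a→19 b→1 c→3 d→8
  1='b' goto a→14 c→2
  2='bc' goto ·  ←P0
  3='c' goto b→4 e→22
  4='cb' goto a→5 d→11
  5='cba' goto b→6
  6='cbab' goto c→7
  7='cbabc' goto ·  ←P1
  8='d' goto c→10 e→9
  9='de' goto ·  ←P2
  10='dc' goto ·  ←P3
  11='cbd' goto b→12
  12='cbdb' goto a→13
  13='cbdba' goto ·  ←P4
  14='ba' goto c→15
  15='bac' goto e→16
  16='bace' goto a→17
  17='bacea' goto d→18
  18='bacead' goto ·  ←P5
  19='a' goto b→20
  20='ab' goto b→21
  21='abb' goto ·  ←P6
  22='ce' goto a→23
  23='cea' goto d→24
  24='cead' goto ·  ←P7

BFS fail/out derivation:
  fail(1) 'b': from fail(0)=0 chase 'b': 0 ⇒ 0;  out=∅∪out(0)=∅
  fail(3) 'c': from fail(0)=0 chase 'c': 0 ⇒ 0;  out=∅∪out(0)=∅
  fail(8) 'd': from fail(0)=0 chase 'd': 0 ⇒ 0;  out=∅∪out(0)=∅
  fail(19) 'a': from fail(0)=0 chase 'a': 0 ⇒ 0;  out=∅∪out(0)=∅
  fail(2) 'bc': from fail(1)=0 chase 'c': 0 ⇒ 3;  out={0}∪out(3)={0}
  fail(4) 'cb': from fail(3)=0 chase 'b': 0 ⇒ 1;  out=∅∪out(1)=∅
  fail(9) 'de': from fail(8)=0 chase 'e': 0 ⇒ 0;  out={2}∪out(0)={2}
  fail(10) 'dc': from fail(8)=0 chase 'c': 0 ⇒ 3;  out={3}∪out(3)={3}
  fail(14) 'ba': from fail(1)=0 chase 'a': 0 ⇒ 19;  out=∅∪out(19)=∅
  fail(20) 'ab': from fail(19)=0 chase 'b': 0 ⇒ 1;  out=∅∪out(1)=∅
  fail(22) 'ce': from fail(3)=0 chase 'e': 0 ⇒ 0;  out=∅∪out(0)=∅
  fail(5) 'cba': from fail(4)=1 chase 'a': 1 ⇒ 14;  out=∅∪out(14)=∅
  fail(11) 'cbd': from fail(4)=1 chase 'd': 1→0 ⇒ 8;  out=∅∪out(8)=∅
  fail(15) 'bac': from fail(14)=19 chase 'c': 19→0 ⇒ 3;  out=∅∪out(3)=∅
  fail(21) 'abb': from fail(20)=1 chase 'b': 1→0 ⇒ 1;  out={6}∪out(1)={6}
  fail(23) 'cea': from fail(22)=0 chase 'a': 0 ⇒ 19;  out=∅∪out(19)=∅
  fail(6) 'cbab': from fail(5)=14 chase 'b': 14→19 ⇒ 20;  out=∅∪out(20)=∅
  fail(12) 'cbdb': from fail(11)=8 chase 'b': 8→0 ⇒ 1;  out=∅∪out(1)=∅
  fail(16) 'bace': from fail(15)=3 chase 'e': 3 ⇒ 22;  out=∅∪out(22)=∅
  fail(24) 'cead': from fail(23)=19 chase 'd': 19→0 ⇒ 8;  out={7}∪out(8)={7}
  fail(7) 'cbabc': from fail(6)=20 chase 'c': 20→1 ⇒ 2;  out={1}∪out(2)={0,1}
  fail(13) 'cbdba': from fail(12)=1 chase 'a': 1 ⇒ 14;  out={4}∪out(14)={4}
  fail(17) 'bacea': from fail(16)=22 chase 'a': 22 ⇒ 23;  out=∅∪out(23)=∅
  fail(18) 'bacead': from fail(17)=23 chase 'd': 23 ⇒ 24;  out={5}∪out(24)={5,7}

Run:
pos 0 'a': at 19
pos 1 'b': at 20
pos 2 'b': at 21  → match P6@[0:2]
pos 3 'c': at 2 (via fail)  → match P0@[2:3]
pos 4 'b': at 4 (via fail)
pos 5 'd': at 11
pos 6 'b': at 12
pos 7 'a': at 13  → match P4@[3:7]
pos 8 'd': at 8 (via fail)
pos 9 'e': at 9  → match P2@[8:9]
pos 10 'c': at 3 (via fail)
pos 11 'b': at 4
pos 12 'a': at 5
pos 13 'b': at 6
pos 14 'c': at 7  → match P0@[13:14],P1@[10:14]
pos 15 'e': at 22 (via fail)
pos 16 'c': at 3 (via fail)
pos 17 'c': at 3 (via fail)
pos 18 'b': at 4
pos 19 'a': at 5
pos 20 'b': at 6
pos 21 'c': at 7  → match P0@[20:21],P1@[17:21]
pos 22 'c': at 3 (via fail)
pos 23 'a': at 19 (via fail)
pos 24 'c': at 3 (via fail)
pos 25 'd': at 8 (via fail)
pos 26 'c': at 10  → match P3@[25:26]
pos 27 'e': at 22 (via fail)
pos 28 'a': at 23
pos 29 'd': at 24  → match P7@[26:29]
pos 30 'c': at 10 (via fail)  → match P3@[29:30]
pos 31 'e': at 22 (via fail)
pos 32 'c': at 3 (via fail)
pos 33 'b': at 4
pos 34 'c': at 2 (via fail)  → match P0@[33:34]
pos 35 'b': at 4 (via fail)
pos 36 'c': at 2 (via fail)  → match P0@[35:36]
pos 37 'e': at 22 (via fail)
pos 38 'a': at 23
pos 39 'd': at 24  → match P7@[36:39]
pos 40 'c': at 10 (via fail)  → match P3@[39:40]
pos 41 'e': at 22 (via fail)
pos 42 'a': at 23
pos 43 'd': at 24  → match P7@[40:43]
pos 44 'd': at 8 (via fail)
pos 45 'e': at 9  → match P2@[44:45]
pos 46 'a': at 19 (via fail)
pos 47 'b': at 20
pos 48 'c': at 2 (via fail)  → match P0@[47:48]
pos 49 'a': at 19 (via fail)
pos 50 'd': at 8 (via fail)
pos 51 'e': at 9  → match P2@[50:51]
pos 52 'b': at 1 (via fail)
pos 53 'd': at 8 (via fail)
pos 54 'd': at 8 (via fail)
pos 55 'c': at 10  → match P3@[54:55]
pos 56 'b': at 4 (via fail)
pos 57 'c': at 2 (via fail)  → match P0@[56:57]
pos 58 'c': at 3 (via fail)
pos 59 'd': at 8 (via fail)
pos 60 'b': at 1 (via fail)
pos 61 'd': at 8 (via fail)
pos 62 'c': at 10  → match P3@[61:62]
pos 63 'b': at 4 (via fail)
pos 64 'a': at 5
pos 65 'c': at 15 (via fail)
pos 66 'e': at 16
pos 67 'a': at 17
pos 68 'd': at 18  → match P5@[63:68],P7@[65:68]
pos 69 'c': at 10 (via fail)  → match P3@[68:69]
pos 70 'e': at 22 (via fail)
pos 71 'a': at 23
pos 72 'd': at 24  → match P7@[69:72]
pos 73 'e': at 9 (via fail)  → match P2@[72:73]

Matches: [[2,6],[3,0],[7,4],[9,2],[14,0],[14,1],[21,0],[21,1],[26,3],[29,7],[30,3],[34,0],[36,0],[39,7],[40,3],[43,7],[45,2],[48,0],[51,2],[55,3],[57,0],[62,3],[68,5],[68,7],[69,3],[72,7],[73,2]]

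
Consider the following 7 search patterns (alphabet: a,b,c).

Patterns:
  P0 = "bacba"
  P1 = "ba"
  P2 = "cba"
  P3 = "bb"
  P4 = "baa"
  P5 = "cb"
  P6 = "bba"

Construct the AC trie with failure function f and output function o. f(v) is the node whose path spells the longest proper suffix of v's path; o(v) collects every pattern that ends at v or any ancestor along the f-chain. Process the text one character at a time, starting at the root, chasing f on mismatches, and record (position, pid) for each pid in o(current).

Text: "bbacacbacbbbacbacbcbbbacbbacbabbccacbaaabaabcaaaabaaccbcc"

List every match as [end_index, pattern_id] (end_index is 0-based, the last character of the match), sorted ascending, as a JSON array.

Build automaton:
Trie nodes:
  0='ε' goto b→1 c→6
  1='b' goto a→2 b→9
  2='ba' goto a→10 c→3  [P1 ends]
  3='bac' goto b→4
  4='bacb' goto a→5
  5='bacba' goto ·  [P0 ends]
  6='c' goto b→7
  7='cb' goto a→8  [P5 ends]
  8='cba' goto ·  [P2 ends]
  9='bb' goto a→11  [P3 ends]
  10='baa' goto ·  [P4 ends]
  11='bba' goto ·  [P6 ends]

BFS fail/out derivation:
  fail(1) 'b': from fail(0)=0 chase 'b': 0 ⇒ 0;  out=∅∪out(0)=∅
  fail(6) 'c': from fail(0)=0 chase 'c': 0 ⇒ 0;  out=∅∪out(0)=∅
  fail(2) 'ba': from fail(1)=0 chase 'a': 0 ⇒ 0;  out={1}∪out(0)={1}
  fail(7) 'cb': from fail(6)=0 chase 'b': 0 ⇒ 1;  out={5}∪out(1)={5}
  fail(9) 'bb': from fail(1)=0 chase 'b': 0 ⇒ 1;  out={3}∪out(1)={3}
  fail(3) 'bac': from fail(2)=0 chase 'c': 0 ⇒ 6;  out=∅∪out(6)=∅
  fail(8) 'cba': from fail(7)=1 chase 'a': 1 ⇒ 2;  out={2}∪out(2)={1,2}
  fail(10) 'baa': from fail(2)=0 chase 'a': 0 ⇒ 0;  out={4}∪out(0)={4}
  fail(11) 'bba': from fail(9)=1 chase 'a': 1 ⇒ 2;  out={6}∪out(2)={1,6}
  fail(4) 'bacb': from fail(3)=6 chase 'b': 6 ⇒ 7;  out=∅∪out(7)={5}
  fail(5) 'bacba': from fail(4)=7 chase 'a': 7 ⇒ 8;  out={0}∪out(8)={0,1,2}

Run:
i=0 'b': node 0→1
i=1 'b': node 1→9  → match P3@[0:1]
i=2 'a': node 9→11  → match P1@[1:2],P6@[0:2]
i=3 'c': node 11→3 (via fail)
i=4 'a': node 3→0 (via fail)
i=5 'c': node 0→6
i=6 'b': node 6→7  → match P5@[5:6]
i=7 'a': node 7→8  → match P1@[6:7],P2@[5:7]
i=8 'c': node 8→3 (via fail)
i=9 'b': node 3→4  → match P5@[8:9]
i=10 'b': node 4→9 (via fail)  → match P3@[9:10]
i=11 'b': node 9→9 (via fail)  → match P3@[10:11]
i=12 'a': node 9→11  → match P1@[11:12],P6@[10:12]
i=13 'c': node 11→3 (via fail)
i=14 'b': node 3→4  → match P5@[13:14]
i=15 'a': node 4→5  → match P0@[11:15],P1@[14:15],P2@[13:15]
i=16 'c': node 5→3 (via fail)
i=17 'b': node 3→4  → match P5@[16:17]
i=18 'c': node 4→6 (via fail)
i=19 'b': node 6→7  → match P5@[18:19]
i=20 'b': node 7→9 (via fail)  → match P3@[19:20]
i=21 'b': node 9→9 (via fail)  → match P3@[20:21]
i=22 'a': node 9→11  → match P1@[21:22],P6@[20:22]
i=23 'c': node 11→3 (via fail)
i=24 'b': node 3→4  → match P5@[23:24]
i=25 'b': node 4→9 (via fail)  → match P3@[24:25]
i=26 'a': node 9→11  → match P1@[25:26],P6@[24:26]
i=27 'c': node 11→3 (via fail)
i=28 'b': node 3→4  → match P5@[27:28]
i=29 'a': node 4→5  → match P0@[25:29],P1@[28:29],P2@[27:29]
i=30 'b': node 5→1 (via fail)
i=31 'b': node 1→9  → match P3@[30:31]
i=32 'c': node 9→6 (via fail)
i=33 'c': node 6→6 (via fail)
i=34 'a': node 6→0 (via fail)
i=35 'c': node 0→6
i=36 'b': node 6→7  → match P5@[35:36]
i=37 'a': node 7→8  → match P1@[36:37],P2@[35:37]
i=38 'a': node 8→10 (via fail)  → match P4@[36:38]
i=39 'a': node 10→0 (via fail)
i=40 'b': node 0→1
i=41 'a': node 1→2  → match P1@[40:41]
i=42 'a': node 2→10  → match P4@[40:42]
i=43 'b': node 10→1 (via fail)
i=44 'c': node 1→6 (via fail)
i=45 'a': node 6→0 (via fail)
i=46 'a': node 0→0
i=47 'a': node 0→0
i=48 'a': node 0→0
i=49 'b': node 0→1
i=50 'a': node 1→2  → match P1@[49:50]
i=51 'a': node 2→10  → match P4@[49:51]
i=52 'c': node 10→6 (via fail)
i=53 'c': node 6→6 (via fail)
i=54 'b': node 6→7  → match P5@[53:54]
i=55 'c': node 7→6 (via fail)
i=56 'c': node 6→6 (via fail)

Result: [[1,3],[2,1],[2,6],[6,5],[7,1],[7,2],[9,5],[10,3],[11,3],[12,1],[12,6],[14,5],[15,0],[15,1],[15,2],[17,5],[19,5],[20,3],[21,3],[22,1],[22,6],[24,5],[25,3],[26,1],[26,6],[28,5],[29,0],[29,1],[29,2],[31,3],[36,5],[37,1],[37,2],[38,4],[41,1],[42,4],[50,1],[51,4],[54,5]]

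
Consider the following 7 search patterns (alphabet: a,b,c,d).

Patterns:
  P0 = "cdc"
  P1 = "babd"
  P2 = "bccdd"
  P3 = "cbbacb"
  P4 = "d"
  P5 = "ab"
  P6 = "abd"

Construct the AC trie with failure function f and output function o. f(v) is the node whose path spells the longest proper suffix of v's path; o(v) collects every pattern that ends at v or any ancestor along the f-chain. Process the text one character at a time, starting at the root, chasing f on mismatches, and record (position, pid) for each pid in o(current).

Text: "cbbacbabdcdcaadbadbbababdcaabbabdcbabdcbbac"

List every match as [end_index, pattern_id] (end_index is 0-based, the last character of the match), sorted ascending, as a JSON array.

Construct AC machine:
Trie (insert patterns):
  0='ε' goto a→18 b→4 c→1 d→17
  1='c' goto b→12 d→2
  2='cd' goto c→3
  3='cdc' goto ·  ←P0
  4='b' goto a→5 c→8
  5='ba' goto b→6
  6='bab' goto d→7
  7='babd' goto ·  ←P1
  8='bc' goto c→9
  9='bcc' goto d→10
  10='bccd' goto d→11
  11='bccdd' goto ·  ←P2
  12='cb' goto b→13
  13='cbb' goto a→14
  14='cbba' goto c→15
  15='cbbac' goto b→16
  16='cbbacb' goto ·  ←P3
  17='d' goto ·  ←P4
  18='a' goto b→19
  19='ab' goto d→20  ←P5
  20='abd' goto ·  ←P6

Failure links (BFS by depth):
  fail(1) 'c': from fail(0)=0 chase 'c': 0 ⇒ 0;  out=∅∪out(0)=∅
  fail(4) 'b': from fail(0)=0 chase 'b': 0 ⇒ 0;  out=∅∪out(0)=∅
  fail(17) 'd': from fail(0)=0 chase 'd': 0 ⇒ 0;  out={4}∪out(0)={4}
  fail(18) 'a': from fail(0)=0 chase 'a': 0 ⇒ 0;  out=∅∪out(0)=∅
  fail(2) 'cd': from fail(1)=0 chase 'd': 0 ⇒ 17;  out=∅∪out(17)={4}
  fail(5) 'ba': from fail(4)=0 chase 'a': 0 ⇒ 18;  out=∅∪out(18)=∅
  fail(8) 'bc': from fail(4)=0 chase 'c': 0 ⇒ 1;  out=∅∪out(1)=∅
  fail(12) 'cb': from fail(1)=0 chase 'b': 0 ⇒ 4;  out=∅∪out(4)=∅
  fail(19) 'ab': from fail(18)=0 chase 'b': 0 ⇒ 4;  out={5}∪out(4)={5}
  fail(3) 'cdc': from fail(2)=17 chase 'c': 17→0 ⇒ 1;  out={0}∪out(1)={0}
  fail(6) 'bab': from fail(5)=18 chase 'b': 18 ⇒ 19;  out=∅∪out(19)={5}
  fail(9) 'bcc': from fail(8)=1 chase 'c': 1→0 ⇒ 1;  out=∅∪out(1)=∅
  fail(13) 'cbb': from fail(12)=4 chase 'b': 4→0 ⇒ 4;  out=∅∪out(4)=∅
  fail(20) 'abd': from fail(19)=4 chase 'd': 4→0 ⇒ 17;  out={6}∪out(17)={4,6}
  fail(7) 'babd': from fail(6)=19 chase 'd': 19 ⇒ 20;  out={1}∪out(20)={1,4,6}
  fail(10) 'bccd': from fail(9)=1 chase 'd': 1 ⇒ 2;  out=∅∪out(2)={4}
  fail(14) 'cbba': from fail(13)=4 chase 'a': 4 ⇒ 5;  out=∅∪out(5)=∅
  fail(11) 'bccdd': from fail(10)=2 chase 'd': 2→17→0 ⇒ 17;  out={2}∪out(17)={2,4}
  fail(15) 'cbbac': from fail(14)=5 chase 'c': 5→18→0 ⇒ 1;  out=∅∪out(1)=∅
  fail(16) 'cbbacb': from fail(15)=1 chase 'b': 1 ⇒ 12;  out={3}∪out(12)={3}

Text stream:
pos 0 'c': at 1
pos 1 'b': at 12
pos 2 'b': at 13
pos 3 'a': at 14
pos 4 'c': at 15
pos 5 'b': at 16  emit P3@[0:5]
pos 6 'a': at 5 (via fail)
pos 7 'b': at 6  emit P5@[6:7]
pos 8 'd': at 7  emit P1@[5:8],P4@[8:8],P6@[6:8]
pos 9 'c': at 1 (via fail)
pos 10 'd': at 2  emit P4@[10:10]
pos 11 'c': at 3  emit P0@[9:11]
pos 12 'a': at 18 (via fail)
pos 13 'a': at 18 (via fail)
pos 14 'd': at 17 (via fail)  emit P4@[14:14]
pos 15 'b': at 4 (via fail)
pos 16 'a': at 5
pos 17 'd': at 17 (via fail)  emit P4@[17:17]
pos 18 'b': at 4 (via fail)
pos 19 'b': at 4 (via fail)
pos 20 'a': at 5
pos 21 'b': at 6  emit P5@[20:21]
pos 22 'a': at 5 (via fail)
pos 23 'b': at 6  emit P5@[22:23]
pos 24 'd': at 7  emit P1@[21:24],P4@[24:24],P6@[22:24]
pos 25 'c': at 1 (via fail)
pos 26 'a': at 18 (via fail)
pos 27 'a': at 18 (via fail)
pos 28 'b': at 19  emit P5@[27:28]
pos 29 'b': at 4 (via fail)
pos 30 'a': at 5
pos 31 'b': at 6  emit P5@[30:31]
pos 32 'd': at 7  emit P1@[29:32],P4@[32:32],P6@[30:32]
pos 33 'c': at 1 (via fail)
pos 34 'b': at 12
pos 35 'a': at 5 (via fail)
pos 36 'b': at 6  emit P5@[35:36]
pos 37 'd': at 7  emit P1@[34:37],P4@[37:37],P6@[35:37]
pos 38 'c': at 1 (via fail)
pos 39 'b': at 12
pos 40 'b': at 13
pos 41 'a': at 14
pos 42 'c': at 15

Result: [[5,3],[7,5],[8,1],[8,4],[8,6],[10,4],[11,0],[14,4],[17,4],[21,5],[23,5],[24,1],[24,4],[24,6],[28,5],[31,5],[32,1],[32,4],[32,6],[36,5],[37,1],[37,4],[37,6]]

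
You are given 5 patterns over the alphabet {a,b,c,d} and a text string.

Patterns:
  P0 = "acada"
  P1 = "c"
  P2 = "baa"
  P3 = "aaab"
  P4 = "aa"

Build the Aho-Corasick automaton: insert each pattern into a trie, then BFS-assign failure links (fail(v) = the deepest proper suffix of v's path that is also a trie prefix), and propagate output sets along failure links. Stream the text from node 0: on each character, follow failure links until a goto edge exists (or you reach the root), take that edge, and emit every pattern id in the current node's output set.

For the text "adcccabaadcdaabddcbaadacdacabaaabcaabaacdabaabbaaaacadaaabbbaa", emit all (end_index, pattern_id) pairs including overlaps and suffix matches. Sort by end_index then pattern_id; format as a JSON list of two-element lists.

Construct AC machine:
Trie (insert patterns):
  n0 'ε': a→1 b→7 c→6
  n1 'a': a→10 c→2
  n2 'ac': a→3
  n3 'aca': d→4
  n4 'acad': a→5
  n5 'acada': ·  ←P0
  n6 'c': ·  ←P1
  n7 'b': a→8
  n8 'ba': a→9
  n9 'baa': ·  ←P2
  n10 'aa': a→11  ←P4
  n11 'aaa': b→12
  n12 'aaab': ·  ←P3

Failure links (BFS by depth):
  n1('a'): parent n0 fail=0; on 'a' 0 → fail=0;  out ∅∪∅=∅
  n6('c'): parent n0 fail=0; on 'c' 0 → fail=0;  out {1}∪∅={1}
  n7('b'): parent n0 fail=0; on 'b' 0 → fail=0;  out ∅∪∅=∅
  n2('ac'): parent n1 fail=0; on 'c' 0 → fail=6;  out ∅∪{1}={1}
  n8('ba'): parent n7 fail=0; on 'a' 0 → fail=1;  out ∅∪∅=∅
  n10('aa'): parent n1 fail=0; on 'a' 0 → fail=1;  out {4}∪∅={4}
  n3('aca'): parent n2 fail=6; on 'a' 6→0 → fail=1;  out ∅∪∅=∅
  n9('baa'): parent n8 fail=1; on 'a' 1 → fail=10;  out {2}∪{4}={2,4}
  n11('aaa'): parent n10 fail=1; on 'a' 1 → fail=10;  out ∅∪{4}={4}
  n4('acad'): parent n3 fail=1; on 'd' 1→0 → fail=0;  out ∅∪∅=∅
  n12('aaab'): parent n11 fail=10; on 'b' 10→1→0 → fail=7;  out {3}∪∅={3}
  n5('acada'): parent n4 fail=0; on 'a' 0 → fail=1;  out {0}∪∅={0}

Scan:
pos 0 'a': at 1
pos 1 'd': at 0 (via fail)
pos 2 'c': at 6  ** P1@[2:2]
pos 3 'c': at 6 (via fail)  ** P1@[3:3]
pos 4 'c': at 6 (via fail)  ** P1@[4:4]
pos 5 'a': at 1 (via fail)
pos 6 'b': at 7 (via fail)
pos 7 'a': at 8
pos 8 'a': at 9  ** P2@[6:8],P4@[7:8]
pos 9 'd': at 0 (via fail)
pos 10 'c': at 6  ** P1@[10:10]
pos 11 'd': at 0 (via fail)
pos 12 'a': at 1
pos 13 'a': at 10  ** P4@[12:13]
pos 14 'b': at 7 (via fail)
pos 15 'd': at 0 (via fail)
pos 16 'd': at 0
pos 17 'c': at 6  ** P1@[17:17]
pos 18 'b': at 7 (via fail)
pos 19 'a': at 8
pos 20 'a': at 9  ** P2@[18:20],P4@[19:20]
pos 21 'd': at 0 (via fail)
pos 22 'a': at 1
pos 23 'c': at 2  ** P1@[23:23]
pos 24 'd': at 0 (via fail)
pos 25 'a': at 1
pos 26 'c': at 2  ** P1@[26:26]
pos 27 'a': at 3
pos 28 'b': at 7 (via fail)
pos 29 'a': at 8
pos 30 'a': at 9  ** P2@[28:30],P4@[29:30]
pos 31 'a': at 11 (via fail)  ** P4@[30:31]
pos 32 'b': at 12  ** P3@[29:32]
pos 33 'c': at 6 (via fail)  ** P1@[33:33]
pos 34 'a': at 1 (via fail)
pos 35 'a': at 10  ** P4@[34:35]
pos 36 'b': at 7 (via fail)
pos 37 'a': at 8
pos 38 'a': at 9  ** P2@[36:38],P4@[37:38]
pos 39 'c': at 2 (via fail)  ** P1@[39:39]
pos 40 'd': at 0 (via fail)
pos 41 'a': at 1
pos 42 'b': at 7 (via fail)
pos 43 'a': at 8
pos 44 'a': at 9  ** P2@[42:44],P4@[43:44]
pos 45 'b': at 7 (via fail)
pos 46 'b': at 7 (via fail)
pos 47 'a': at 8
pos 48 'a': at 9  ** P2@[46:48],P4@[47:48]
pos 49 'a': at 11 (via fail)  ** P4@[48:49]
pos 50 'a': at 11 (via fail)  ** P4@[49:50]
pos 51 'c': at 2 (via fail)  ** P1@[51:51]
pos 52 'a': at 3
pos 53 'd': at 4
pos 54 'a': at 5  ** P0@[50:54]
pos 55 'a': at 10 (via fail)  ** P4@[54:55]
pos 56 'a': at 11  ** P4@[55:56]
pos 57 'b': at 12  ** P3@[54:57]
pos 58 'b': at 7 (via fail)
pos 59 'b': at 7 (via fail)
pos 60 'a': at 8
pos 61 'a': at 9  ** P2@[59:61],P4@[60:61]

Matches: [[2,1],[3,1],[4,1],[8,2],[8,4],[10,1],[13,4],[17,1],[20,2],[20,4],[23,1],[26,1],[30,2],[30,4],[31,4],[32,3],[33,1],[35,4],[38,2],[38,4],[39,1],[44,2],[44,4],[48,2],[48,4],[49,4],[50,4],[51,1],[54,0],[55,4],[56,4],[57,3],[61,2],[61,4]]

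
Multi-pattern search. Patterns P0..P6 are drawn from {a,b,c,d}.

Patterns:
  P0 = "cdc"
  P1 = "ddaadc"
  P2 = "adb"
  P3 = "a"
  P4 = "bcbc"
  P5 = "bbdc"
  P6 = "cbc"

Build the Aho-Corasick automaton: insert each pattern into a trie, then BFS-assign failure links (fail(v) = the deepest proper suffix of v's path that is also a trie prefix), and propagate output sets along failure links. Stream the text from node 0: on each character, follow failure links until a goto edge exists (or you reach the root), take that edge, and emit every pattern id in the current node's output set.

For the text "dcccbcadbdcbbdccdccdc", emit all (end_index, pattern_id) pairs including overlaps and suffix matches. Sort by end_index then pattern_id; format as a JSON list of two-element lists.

Construct AC machine:
Trie nodes:
  0='ε' goto a→10 b→13 c→1 d→4
  1='c' goto b→20 d→2
  2='cd' goto c→3
  3='cdc' goto ·  [P0 ends]
  4='d' goto d→5
  5='dd' goto a→6
  6='dda' goto a→7
  7='ddaa' goto d→8
  8='ddaad' goto c→9
  9='ddaadc' goto ·  [P1 ends]
  10='a' goto d→11  [P3 ends]
  11='ad' goto b→12
  12='adb' goto ·  [P2 ends]
  13='b' goto b→17 c→14
  14='bc' goto b→15
  15='bcb' goto c→16
  16='bcbc' goto ·  [P4 ends]
  17='bb' goto d→18
  18='bbd' goto c→19
  19='bbdc' goto ·  [P5 ends]
  20='cb' goto c→21
  21='cbc' goto ·  [P6 ends]

Failure links (BFS by depth):
  n1('c'): parent n0 fail=0; on 'c' 0 → fail=0;  out ∅∪∅=∅
  n4('d'): parent n0 fail=0; on 'd' 0 → fail=0;  out ∅∪∅=∅
  n10('a'): parent n0 fail=0; on 'a' 0 → fail=0;  out {3}∪∅={3}
  n13('b'): parent n0 fail=0; on 'b' 0 → fail=0;  out ∅∪∅=∅
  n2('cd'): parent n1 fail=0; on 'd' 0 → fail=4;  out ∅∪∅=∅
  n5('dd'): parent n4 fail=0; on 'd' 0 → fail=4;  out ∅∪∅=∅
  n11('ad'): parent n10 fail=0; on 'd' 0 → fail=4;  out ∅∪∅=∅
  n14('bc'): parent n13 fail=0; on 'c' 0 → fail=1;  out ∅∪∅=∅
  n17('bb'): parent n13 fail=0; on 'b' 0 → fail=13;  out ∅∪∅=∅
  n20('cb'): parent n1 fail=0; on 'b' 0 → fail=13;  out ∅∪∅=∅
  n3('cdc'): parent n2 fail=4; on 'c' 4→0 → fail=1;  out {0}∪∅={0}
  n6('dda'): parent n5 fail=4; on 'a' 4→0 → fail=10;  out ∅∪{3}={3}
  n12('adb'): parent n11 fail=4; on 'b' 4→0 → fail=13;  out {2}∪∅={2}
  n15('bcb'): parent n14 fail=1; on 'b' 1 → fail=20;  out ∅∪∅=∅
  n18('bbd'): parent n17 fail=13; on 'd' 13→0 → fail=4;  out ∅∪∅=∅
  n21('cbc'): parent n20 fail=13; on 'c' 13 → fail=14;  out {6}∪∅={6}
  n7('ddaa'): parent n6 fail=10; on 'a' 10→0 → fail=10;  out ∅∪{3}={3}
  n16('bcbc'): parent n15 fail=20; on 'c' 20 → fail=21;  out {4}∪{6}={4,6}
  n19('bbdc'): parent n18 fail=4; on 'c' 4→0 → fail=1;  out {5}∪∅={5}
  n8('ddaad'): parent n7 fail=10; on 'd' 10 → fail=11;  out ∅∪∅=∅
  n9('ddaadc'): parent n8 fail=11; on 'c' 11→4→0 → fail=1;  out {1}∪∅={1}

Scan:
[0] read 'd'  n0⇒n4
[1] read 'c'  n4⇒n1 (fail-walked)
[2] read 'c'  n1⇒n1 (fail-walked)
[3] read 'c'  n1⇒n1 (fail-walked)
[4] read 'b'  n1⇒n20
[5] read 'c'  n20⇒n21  → match P6@[3:5]
[6] read 'a'  n21⇒n10 (fail-walked)  → match P3@[6:6]
[7] read 'd'  n10⇒n11
[8] read 'b'  n11⇒n12  → match P2@[6:8]
[9] read 'd'  n12⇒n4 (fail-walked)
[10] read 'c'  n4⇒n1 (fail-walked)
[11] read 'b'  n1⇒n20
[12] read 'b'  n20⇒n17 (fail-walked)
[13] read 'd'  n17⇒n18
[14] read 'c'  n18⇒n19  → match P5@[11:14]
[15] read 'c'  n19⇒n1 (fail-walked)
[16] read 'd'  n1⇒n2
[17] read 'c'  n2⇒n3  → match P0@[15:17]
[18] read 'c'  n3⇒n1 (fail-walked)
[19] read 'd'  n1⇒n2
[20] read 'c'  n2⇒n3  → match P0@[18:20]

Matches: [[5,6],[6,3],[8,2],[14,5],[17,0],[20,0]]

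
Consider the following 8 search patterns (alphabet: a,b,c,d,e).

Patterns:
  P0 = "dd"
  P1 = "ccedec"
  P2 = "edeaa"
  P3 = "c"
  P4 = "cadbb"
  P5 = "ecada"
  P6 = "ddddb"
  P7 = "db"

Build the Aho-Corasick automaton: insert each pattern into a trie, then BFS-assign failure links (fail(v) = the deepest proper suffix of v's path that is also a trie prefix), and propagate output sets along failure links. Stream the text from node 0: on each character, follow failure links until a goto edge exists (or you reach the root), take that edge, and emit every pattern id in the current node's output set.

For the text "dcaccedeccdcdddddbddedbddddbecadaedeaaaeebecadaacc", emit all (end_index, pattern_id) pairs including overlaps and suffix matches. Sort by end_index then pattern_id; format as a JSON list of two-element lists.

Construct AC machine:
Trie (insert patterns):
  n0 'ε': c→3 d→1 e→9
  n1 'd': b→25 d→2
  n2 'dd': d→22  ←P0
  n3 'c': a→14 c→4  ←P3
  n4 'cc': e→5
  n5 'cce': d→6
  n6 'cced': e→7
  n7 'ccede': c→8
  n8 'ccedec': ·  ←P1
  n9 'e': c→18 d→10
  n10 'ed': e→11
  n11 'ede': a→12
  n12 'edea': a→13
  n13 'edeaa': ·  ←P2
  n14 'ca': d→15
  n15 'cad': b→16
  n16 'cadb': b→17
  n17 'cadbb': ·  ←P4
  n18 'ec': a→19
  n19 'eca': d→20
  n20 'ecad': a→21
  n21 'ecada': ·  ←P5
  n22 'ddd': d→23
  n23 'dddd': b→24
  n24 'ddddb': ·  ←P6
  n25 'db': ·  ←P7

BFS fail/out derivation:
  n1('d'): parent n0 fail=0; on 'd' 0 → fail=0;  out ∅∪∅=∅
  n3('c'): parent n0 fail=0; on 'c' 0 → fail=0;  out {3}∪∅={3}
  n9('e'): parent n0 fail=0; on 'e' 0 → fail=0;  out ∅∪∅=∅
  n2('dd'): parent n1 fail=0; on 'd' 0 → fail=1;  out {0}∪∅={0}
  n4('cc'): parent n3 fail=0; on 'c' 0 → fail=3;  out ∅∪{3}={3}
  n10('ed'): parent n9 fail=0; on 'd' 0 → fail=1;  out ∅∪∅=∅
  n14('ca'): parent n3 fail=0; on 'a' 0 → fail=0;  out ∅∪∅=∅
  n18('ec'): parent n9 fail=0; on 'c' 0 → fail=3;  out ∅∪{3}={3}
  n25('db'): parent n1 fail=0; on 'b' 0 → fail=0;  out {7}∪∅={7}
  n5('cce'): parent n4 fail=3; on 'e' 3→0 → fail=9;  out ∅∪∅=∅
  n11('ede'): parent n10 fail=1; on 'e' 1→0 → fail=9;  out ∅∪∅=∅
  n15('cad'): parent n14 fail=0; on 'd' 0 → fail=1;  out ∅∪∅=∅
  n19('eca'): parent n18 fail=3; on 'a' 3 → fail=14;  out ∅∪∅=∅
  n22('ddd'): parent n2 fail=1; on 'd' 1 → fail=2;  out ∅∪{0}={0}
  n6('cced'): parent n5 fail=9; on 'd' 9 → fail=10;  out ∅∪∅=∅
  n12('edea'): parent n11 fail=9; on 'a' 9→0 → fail=0;  out ∅∪∅=∅
  n16('cadb'): parent n15 fail=1; on 'b' 1 → fail=25;  out ∅∪{7}={7}
  n20('ecad'): parent n19 fail=14; on 'd' 14 → fail=15;  out ∅∪∅=∅
  n23('dddd'): parent n22 fail=2; on 'd' 2 → fail=22;  out ∅∪{0}={0}
  n7('ccede'): parent n6 fail=10; on 'e' 10 → fail=11;  out ∅∪∅=∅
  n13('edeaa'): parent n12 fail=0; on 'a' 0 → fail=0;  out {2}∪∅={2}
  n17('cadbb'): parent n16 fail=25; on 'b' 25→0 → fail=0;  out {4}∪∅={4}
  n21('ecada'): parent n20 fail=15; on 'a' 15→1→0 → fail=0;  out {5}∪∅={5}
  n24('ddddb'): parent n23 fail=22; on 'b' 22→2→1 → fail=25;  out {6}∪{7}={6,7}
  n8('ccedec'): parent n7 fail=11; on 'c' 11→9 → fail=18;  out {1}∪{3}={1,3}

Run:
pos 0 'd': at 1
pos 1 'c': at 3 ·f  → match P3@[1:1]
pos 2 'a': at 14
pos 3 'c': at 3 ·f  → match P3@[3:3]
pos 4 'c': at 4  → match P3@[4:4]
pos 5 'e': at 5
pos 6 'd': at 6
pos 7 'e': at 7
pos 8 'c': at 8  → match P1@[3:8],P3@[8:8]
pos 9 'c': at 4 ·f  → match P3@[9:9]
pos 10 'd': at 1 ·f
pos 11 'c': at 3 ·f  → match P3@[11:11]
pos 12 'd': at 1 ·f
pos 13 'd': at 2  → match P0@[12:13]
pos 14 'd': at 22  → match P0@[13:14]
pos 15 'd': at 23  → match P0@[14:15]
pos 16 'd': at 23 ·f  → match P0@[15:16]
pos 17 'b': at 24  → match P6@[13:17],P7@[16:17]
pos 18 'd': at 1 ·f
pos 19 'd': at 2  → match P0@[18:19]
pos 20 'e': at 9 ·f
pos 21 'd': at 10
pos 22 'b': at 25 ·f  → match P7@[21:22]
pos 23 'd': at 1 ·f
pos 24 'd': at 2  → match P0@[23:24]
pos 25 'd': at 22  → match P0@[24:25]
pos 26 'd': at 23  → match P0@[25:26]
pos 27 'b': at 24  → match P6@[23:27],P7@[26:27]
pos 28 'e': at 9 ·f
pos 29 'c': at 18  → match P3@[29:29]
pos 30 'a': at 19
pos 31 'd': at 20
pos 32 'a': at 21  → match P5@[28:32]
pos 33 'e': at 9 ·f
pos 34 'd': at 10
pos 35 'e': at 11
pos 36 'a': at 12
pos 37 'a': at 13  → match P2@[33:37]
pos 38 'a': at 0 ·f
pos 39 'e': at 9
pos 40 'e': at 9 ·f
pos 41 'b': at 0 ·f
pos 42 'e': at 9
pos 43 'c': at 18  → match P3@[43:43]
pos 44 'a': at 19
pos 45 'd': at 20
pos 46 'a': at 21  → match P5@[42:46]
pos 47 'a': at 0 ·f
pos 48 'c': at 3  → match P3@[48:48]
pos 49 'c': at 4  → match P3@[49:49]

All matches (sorted): [[1,3],[3,3],[4,3],[8,1],[8,3],[9,3],[11,3],[13,0],[14,0],[15,0],[16,0],[17,6],[17,7],[19,0],[22,7],[24,0],[25,0],[26,0],[27,6],[27,7],[29,3],[32,5],[37,2],[43,3],[46,5],[48,3],[49,3]]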